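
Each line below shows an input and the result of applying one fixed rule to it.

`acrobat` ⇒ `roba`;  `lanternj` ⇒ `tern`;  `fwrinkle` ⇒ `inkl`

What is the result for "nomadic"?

Rule — delete the last character, then keep only the last 4 characters.
For "nomadic", step one produces "nomadi"; step two turns that into "madi".

madi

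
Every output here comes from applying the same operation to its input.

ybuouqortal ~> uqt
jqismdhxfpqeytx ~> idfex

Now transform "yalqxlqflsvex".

The transformation: keep one character in every 3, starting at position 3 (positions 3rd, 6th, 9th, ...).
So "yalqxlqflsvex" becomes "llle".

llle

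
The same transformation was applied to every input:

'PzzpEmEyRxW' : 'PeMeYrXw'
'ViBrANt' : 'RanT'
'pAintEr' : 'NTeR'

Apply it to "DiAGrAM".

gRam

The rule is to delete the first 3 characters, then flip the case of every letter.
Starting from "DiAGrAM": after the first operation, "GrAM"; after the second, "gRam".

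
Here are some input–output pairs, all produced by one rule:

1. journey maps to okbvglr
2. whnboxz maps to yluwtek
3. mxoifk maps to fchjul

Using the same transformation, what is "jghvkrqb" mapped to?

The pattern: move the first 3 characters to the end (rotate left by 3), then shift every letter 3 places backward in the alphabet (wrapping around).
Starting from "jghvkrqb": after the first operation, "vkrqbjgh"; after the second, "shonygde".
(Check on "journey": → "rneyjou" → "okbvglr" ✓)

shonygde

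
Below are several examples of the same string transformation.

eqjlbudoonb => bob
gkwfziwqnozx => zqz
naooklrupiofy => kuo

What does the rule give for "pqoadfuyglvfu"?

dyv

In each case the input is transformed by: delete the first 3 characters, then keep one character in every 3, starting at position 2 (positions 2nd, 5th, 8th, ...).
"pqoadfuyglvfu" → "dyv".
(Check on "naooklrupiofy": → "oklrupiofy" → "kuo" ✓)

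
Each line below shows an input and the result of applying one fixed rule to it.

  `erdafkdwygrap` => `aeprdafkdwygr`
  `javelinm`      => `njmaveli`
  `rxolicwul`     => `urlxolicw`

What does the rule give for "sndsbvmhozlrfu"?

In each case the input is transformed by: swap the first and last characters, then move the last 2 characters to the front (rotate right by 2).
Working it through for "sndsbvmhozlrfu": intermediate "undsbvmhozlrfs", final "fsundsbvmhozlr".

fsundsbvmhozlr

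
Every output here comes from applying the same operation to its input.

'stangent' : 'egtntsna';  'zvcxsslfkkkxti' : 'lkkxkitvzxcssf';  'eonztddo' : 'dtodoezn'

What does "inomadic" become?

What's happening: swap each adjacent pair of characters (1↔2, 3↔4, ...), then swap the front and back halves of the string.
Working it through for "inomadic": intermediate "nimodaci", final "dacinimo".

dacinimo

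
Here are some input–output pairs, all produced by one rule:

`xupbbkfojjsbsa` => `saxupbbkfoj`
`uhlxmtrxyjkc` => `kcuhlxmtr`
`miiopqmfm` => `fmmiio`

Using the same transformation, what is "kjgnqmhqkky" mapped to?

kykjgnqm

Looking at the pairs, the operation is to move the last 2 characters to the front (rotate right by 2), then delete the last 3 characters.
For "kjgnqmhqkky" the result is "kykjgnqm".
(Check on "xupbbkfojjsbsa": → "saxupbbkfojjsb" → "saxupbbkfoj" ✓)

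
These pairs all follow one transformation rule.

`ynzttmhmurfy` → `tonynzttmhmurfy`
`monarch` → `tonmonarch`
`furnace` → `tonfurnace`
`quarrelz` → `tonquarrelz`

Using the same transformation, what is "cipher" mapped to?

toncipher

In each case the input is transformed by: prepend "ton".
So "cipher" becomes "toncipher".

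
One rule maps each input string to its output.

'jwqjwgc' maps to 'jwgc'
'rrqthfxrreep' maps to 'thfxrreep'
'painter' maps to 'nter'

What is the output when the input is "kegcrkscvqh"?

Rule — delete the first 3 characters.
"kegcrkscvqh" → "crkscvqh".

crkscvqh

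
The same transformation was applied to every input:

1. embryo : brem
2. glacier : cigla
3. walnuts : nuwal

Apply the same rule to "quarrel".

The transformation: delete the last 2 characters, then move the last 2 characters to the front (rotate right by 2).
Working it through for "quarrel": intermediate "quarr", final "rrqua".

rrqua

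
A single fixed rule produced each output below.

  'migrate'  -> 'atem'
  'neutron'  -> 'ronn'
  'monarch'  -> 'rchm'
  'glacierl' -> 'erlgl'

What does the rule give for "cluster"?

terc

Looking at the pairs, the operation is to move the last 3 characters to the front (rotate right by 3), then delete the last 3 characters.
For "cluster", step one produces "terclus"; step two turns that into "terc".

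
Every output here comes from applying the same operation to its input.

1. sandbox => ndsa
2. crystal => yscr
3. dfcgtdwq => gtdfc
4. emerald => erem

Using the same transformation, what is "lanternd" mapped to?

The rule is to delete the last 3 characters, then move the last 2 characters to the front (rotate right by 2).
On "lanternd": the first step gives "lante", and the second then gives "telan".

telan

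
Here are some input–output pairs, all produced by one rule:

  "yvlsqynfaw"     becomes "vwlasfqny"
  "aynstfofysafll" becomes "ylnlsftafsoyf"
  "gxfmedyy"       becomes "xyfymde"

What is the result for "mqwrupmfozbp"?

qpwbrzuopfm

Looking at the pairs, the operation is to delete the first character, then take characters alternately from the front and the back (1st, last, 2nd, 2nd-last, ...).
So "mqwrupmfozbp" becomes "qpwbrzuopfm".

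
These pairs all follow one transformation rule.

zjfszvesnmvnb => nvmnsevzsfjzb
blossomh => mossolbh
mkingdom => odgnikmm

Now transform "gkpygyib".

iygypkgb

Rule — move the last character to the front, then reverse the string.
For "gkpygyib", step one produces "bgkpygyi"; step two turns that into "iygypkgb".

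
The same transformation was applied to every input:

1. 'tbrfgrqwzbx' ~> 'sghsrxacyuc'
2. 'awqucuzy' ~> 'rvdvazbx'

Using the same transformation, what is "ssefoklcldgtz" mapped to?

fgplmdmehuatt

Each output is the input with this applied: move the first 2 characters to the end (rotate left by 2), then shift every letter 1 place forward in the alphabet (wrapping around).
Applying both steps to "ssefoklcldgtz": "efoklcldgtzss", then "fgplmdmehuatt".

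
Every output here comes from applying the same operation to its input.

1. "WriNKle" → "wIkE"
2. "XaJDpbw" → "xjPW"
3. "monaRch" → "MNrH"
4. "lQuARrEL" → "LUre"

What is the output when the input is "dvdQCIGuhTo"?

What's happening: keep every other character starting from the first (positions 1st, 3rd, 5th, ...), then flip the case of every letter.
Working it through for "dvdQCIGuhTo": intermediate "ddCGho", final "DDcgHO".

DDcgHO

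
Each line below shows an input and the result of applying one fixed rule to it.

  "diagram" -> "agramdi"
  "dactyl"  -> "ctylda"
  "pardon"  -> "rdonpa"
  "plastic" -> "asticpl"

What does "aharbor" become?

arborah

The pattern: move the first 2 characters to the end (rotate left by 2).
For "aharbor" the result is "arborah".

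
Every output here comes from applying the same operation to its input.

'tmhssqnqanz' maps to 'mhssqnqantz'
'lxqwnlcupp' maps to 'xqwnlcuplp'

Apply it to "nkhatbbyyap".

The pattern: swap the first and last characters, then move the first character to the end.
For "nkhatbbyyap", step one produces "pkhatbbyyan"; step two turns that into "khatbbyyanp".

khatbbyyanp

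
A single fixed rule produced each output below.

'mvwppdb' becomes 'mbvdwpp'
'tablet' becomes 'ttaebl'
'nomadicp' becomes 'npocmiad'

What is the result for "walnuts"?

wsatlun

In each case the input is transformed by: take characters alternately from the front and the back (1st, last, 2nd, 2nd-last, ...).
For "walnuts" the result is "wsatlun".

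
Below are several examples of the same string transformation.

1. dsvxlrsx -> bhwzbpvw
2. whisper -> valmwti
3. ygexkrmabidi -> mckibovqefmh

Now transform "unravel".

Rule — move the last character to the front, then shift every letter 4 places forward in the alphabet (wrapping around).
On "unravel": the first step gives "lunrave", and the second then gives "pyrvezi".
(Check on "whisper": → "rwhispe" → "valmwti" ✓)

pyrvezi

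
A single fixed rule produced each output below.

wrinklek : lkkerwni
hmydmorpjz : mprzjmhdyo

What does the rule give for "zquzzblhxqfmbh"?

What's happening: swap each adjacent pair of characters (1↔2, 3↔4, ...), then swap the front and back halves of the string.
On "zquzzblhxqfmbh" that produces "lqxmfhbqzzubzh".

lqxmfhbqzzubzh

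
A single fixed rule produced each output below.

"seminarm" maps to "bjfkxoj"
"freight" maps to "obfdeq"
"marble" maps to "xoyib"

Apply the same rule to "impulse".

Rule — delete the first character, then shift every letter 3 places backward in the alphabet (wrapping around).
On "impulse": the first step gives "mpulse", and the second then gives "jmripb".

jmripb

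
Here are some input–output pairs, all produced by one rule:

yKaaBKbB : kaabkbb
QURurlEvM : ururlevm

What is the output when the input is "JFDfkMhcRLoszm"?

fdfkmhcrloszm

Each output is the input with this applied: delete the first character, then convert every letter to lowercase.
Applying that to "JFDfkMhcRLoszm" gives "fdfkmhcrloszm".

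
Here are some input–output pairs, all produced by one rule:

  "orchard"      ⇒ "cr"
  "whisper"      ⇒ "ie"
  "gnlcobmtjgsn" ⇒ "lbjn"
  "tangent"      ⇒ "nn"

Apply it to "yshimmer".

The transformation: keep one character in every 3, starting at position 3 (positions 3rd, 6th, 9th, ...).
So "yshimmer" becomes "hm".

hm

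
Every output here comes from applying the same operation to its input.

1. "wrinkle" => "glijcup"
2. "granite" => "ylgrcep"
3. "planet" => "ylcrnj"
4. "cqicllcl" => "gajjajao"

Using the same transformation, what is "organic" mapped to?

eylgamp

In each case the input is transformed by: move the first 2 characters to the end (rotate left by 2), then shift every letter 2 places backward in the alphabet (wrapping around).
On "organic": the first step gives "ganicor", and the second then gives "eylgamp".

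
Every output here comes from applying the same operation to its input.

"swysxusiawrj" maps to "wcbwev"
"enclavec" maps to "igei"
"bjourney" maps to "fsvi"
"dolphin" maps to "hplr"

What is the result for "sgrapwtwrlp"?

wvtxvt

Rule — shift every letter 4 places forward in the alphabet (wrapping around), then keep every other character starting from the first (positions 1st, 3rd, 5th, ...).
Applying both steps to "sgrapwtwrlp": "wkvetaxavpt", then "wvtxvt".
(Check on "swysxusiawrj": → "wacwbywmeavn" → "wcbwev" ✓)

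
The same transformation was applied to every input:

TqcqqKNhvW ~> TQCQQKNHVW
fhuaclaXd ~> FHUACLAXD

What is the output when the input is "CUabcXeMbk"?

CUABCXEMBK

The transformation: convert every letter to uppercase.
Doing the same to "CUabcXeMbk": "CUABCXEMBK".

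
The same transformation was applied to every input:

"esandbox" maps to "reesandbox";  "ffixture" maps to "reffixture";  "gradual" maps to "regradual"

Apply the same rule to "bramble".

The rule is to prepend "re".
Applying that to "bramble" gives "rebramble".

rebramble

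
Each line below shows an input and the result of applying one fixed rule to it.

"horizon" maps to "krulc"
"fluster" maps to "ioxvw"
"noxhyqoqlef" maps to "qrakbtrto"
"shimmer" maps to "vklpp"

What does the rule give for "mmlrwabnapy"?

ppouzdeqd

Looking at the pairs, the operation is to delete the last 2 characters, then shift every letter 3 places forward in the alphabet (wrapping around).
On "mmlrwabnapy": the first step gives "mmlrwabna", and the second then gives "ppouzdeqd".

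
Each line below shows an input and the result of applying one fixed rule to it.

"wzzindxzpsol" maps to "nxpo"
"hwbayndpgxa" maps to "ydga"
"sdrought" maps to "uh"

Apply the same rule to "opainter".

What's happening: delete the first 3 characters, then keep every other character starting from the second (positions 2nd, 4th, 6th, ...).
On "opainter" that produces "ne".

ne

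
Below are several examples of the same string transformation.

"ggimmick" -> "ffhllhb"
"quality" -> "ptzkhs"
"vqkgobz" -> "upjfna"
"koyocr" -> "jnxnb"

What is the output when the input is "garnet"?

fzqmd

Each output is the input with this applied: shift every letter 1 place backward in the alphabet (wrapping around), then delete the last character.
For "garnet" the result is "fzqmd".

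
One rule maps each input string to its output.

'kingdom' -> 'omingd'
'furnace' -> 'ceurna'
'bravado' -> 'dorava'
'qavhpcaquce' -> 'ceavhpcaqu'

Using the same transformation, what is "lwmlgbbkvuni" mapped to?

niwmlgbbkvu

Each output is the input with this applied: delete the first character, then move the last 2 characters to the front (rotate right by 2).
Applying both steps to "lwmlgbbkvuni": "wmlgbbkvuni", then "niwmlgbbkvu".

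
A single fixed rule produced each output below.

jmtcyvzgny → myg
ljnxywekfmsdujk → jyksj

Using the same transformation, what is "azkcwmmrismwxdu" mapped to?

zwrmd

Each output is the input with this applied: keep one character in every 3, starting at position 2 (positions 2nd, 5th, 8th, ...).
Applying that to "azkcwmmrismwxdu" gives "zwrmd".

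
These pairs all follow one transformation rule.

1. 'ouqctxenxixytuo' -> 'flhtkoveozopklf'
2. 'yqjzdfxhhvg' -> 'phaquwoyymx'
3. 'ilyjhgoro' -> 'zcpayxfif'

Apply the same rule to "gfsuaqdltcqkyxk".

xwjlrhuckthbpob

The pattern: shift every letter 9 places backward in the alphabet (wrapping around).
On "gfsuaqdltcqkyxk" that produces "xwjlrhuckthbpob".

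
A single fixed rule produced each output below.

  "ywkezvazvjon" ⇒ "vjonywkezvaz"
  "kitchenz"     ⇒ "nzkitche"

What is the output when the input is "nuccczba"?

banucccz

In each case the input is transformed by: swap the front and back halves of the string, then move the first 2 characters to the end (rotate left by 2).
For "nuccczba", step one produces "czbanucc"; step two turns that into "banucccz".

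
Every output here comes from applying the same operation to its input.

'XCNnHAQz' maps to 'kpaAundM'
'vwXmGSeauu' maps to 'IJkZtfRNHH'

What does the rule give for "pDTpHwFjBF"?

What's happening: flip the case of every letter, then shift every letter 13 places forward in the alphabet (wrapping around) — i.e. ROT13.
For "pDTpHwFjBF", step one produces "PdtPhWfJbf"; step two turns that into "CqgCuJsWos".

CqgCuJsWos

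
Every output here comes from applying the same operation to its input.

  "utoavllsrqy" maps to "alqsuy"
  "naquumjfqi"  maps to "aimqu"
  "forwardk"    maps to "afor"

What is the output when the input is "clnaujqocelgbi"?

Looking at the pairs, the operation is to sort the characters into alphabetical order, then keep every other character starting from the first (positions 1st, 3rd, 5th, ...).
On "clnaujqocelgbi": the first step gives "abccegijllnoqu", and the second then gives "aceilnq".

aceilnq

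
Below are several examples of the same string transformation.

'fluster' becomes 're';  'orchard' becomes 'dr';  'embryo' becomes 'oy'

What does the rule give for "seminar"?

Rule — reverse the string, then keep only the first 2 characters.
So "seminar" becomes "ra".

ra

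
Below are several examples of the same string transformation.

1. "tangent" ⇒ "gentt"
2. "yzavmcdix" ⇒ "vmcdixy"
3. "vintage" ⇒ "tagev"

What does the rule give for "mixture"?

turem

Each output is the input with this applied: move the first 3 characters to the end (rotate left by 3), then delete the last 2 characters.
Applying that to "mixture" gives "turem".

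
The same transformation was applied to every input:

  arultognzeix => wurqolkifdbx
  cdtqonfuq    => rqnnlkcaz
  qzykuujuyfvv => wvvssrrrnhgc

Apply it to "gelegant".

qkiddbbx

What's happening: sort the characters into reverse alphabetical order, then shift every letter 3 places backward in the alphabet (wrapping around).
On "gelegant": the first step gives "tnlggeea", and the second then gives "qkiddbbx".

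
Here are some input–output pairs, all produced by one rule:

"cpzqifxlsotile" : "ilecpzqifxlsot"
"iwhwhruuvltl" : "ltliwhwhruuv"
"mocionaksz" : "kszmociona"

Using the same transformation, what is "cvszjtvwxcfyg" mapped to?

In each case the input is transformed by: move the last 3 characters to the front (rotate right by 3).
Applying that to "cvszjtvwxcfyg" gives "fygcvszjtvwxc".

fygcvszjtvwxc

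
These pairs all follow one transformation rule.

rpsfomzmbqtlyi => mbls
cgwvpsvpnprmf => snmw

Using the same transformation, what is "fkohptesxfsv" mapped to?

txvo

The pattern: keep one character in every 3, starting at position 3 (positions 3rd, 6th, 9th, ...), then move the first character to the end.
Applying both steps to "fkohptesxfsv": "otxv", then "txvo".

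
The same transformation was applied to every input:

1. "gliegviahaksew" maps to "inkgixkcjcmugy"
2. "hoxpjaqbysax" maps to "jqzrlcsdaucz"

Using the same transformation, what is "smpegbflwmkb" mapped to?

The transformation: shift every letter 2 places forward in the alphabet (wrapping around).
On "smpegbflwmkb" that produces "uorgidhnyomd".

uorgidhnyomd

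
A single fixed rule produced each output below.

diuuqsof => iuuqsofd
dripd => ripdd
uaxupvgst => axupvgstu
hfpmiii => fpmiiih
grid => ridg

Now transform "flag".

lagf

The transformation: move the first character to the end.
Applying that to "flag" gives "lagf".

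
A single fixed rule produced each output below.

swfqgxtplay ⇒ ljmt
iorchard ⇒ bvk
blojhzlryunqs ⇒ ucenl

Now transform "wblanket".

ptx

In each case the input is transformed by: shift every letter 7 places backward in the alphabet (wrapping around), then keep one character in every 3, starting at position 1 (positions 1st, 4th, 7th, ...).
Starting from "wblanket": after the first operation, "puetgdxm"; after the second, "ptx".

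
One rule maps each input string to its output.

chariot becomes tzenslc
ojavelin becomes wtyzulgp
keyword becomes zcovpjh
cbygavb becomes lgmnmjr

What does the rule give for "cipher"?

The transformation: move the last 3 characters to the front (rotate right by 3), then shift every letter 11 places forward in the alphabet (wrapping around).
"cipher" → "hercip" → "spcnta".

spcnta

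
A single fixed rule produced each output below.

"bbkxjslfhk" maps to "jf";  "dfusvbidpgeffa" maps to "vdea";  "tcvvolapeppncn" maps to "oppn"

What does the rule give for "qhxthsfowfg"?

hog

The rule is to delete the first 3 characters, then keep one character in every 3, starting at position 2 (positions 2nd, 5th, 8th, ...).
Starting from "qhxthsfowfg": after the first operation, "thsfowfg"; after the second, "hog".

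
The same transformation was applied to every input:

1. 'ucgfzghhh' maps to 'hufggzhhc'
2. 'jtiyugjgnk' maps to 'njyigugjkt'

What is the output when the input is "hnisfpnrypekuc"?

uhsipfrnpykecn

The transformation: swap each adjacent pair of characters (1↔2, 3↔4, ...), then swap the first and last characters.
Applying both steps to "hnisfpnrypekuc": "nhsipfrnpykecu", then "uhsipfrnpykecn".
(Check on "ucgfzghhh": → "cufggzhhh" → "hufggzhhc" ✓)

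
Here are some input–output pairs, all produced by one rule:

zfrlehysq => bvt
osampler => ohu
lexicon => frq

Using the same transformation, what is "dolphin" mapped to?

The rule is to shift every letter 3 places forward in the alphabet (wrapping around), then keep only the last 3 characters.
On "dolphin": the first step gives "grosklq", and the second then gives "klq".

klq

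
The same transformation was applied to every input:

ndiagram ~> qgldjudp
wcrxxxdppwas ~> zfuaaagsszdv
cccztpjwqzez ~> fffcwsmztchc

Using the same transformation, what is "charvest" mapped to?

fkduyhvw

The pattern: shift every letter 3 places forward in the alphabet (wrapping around).
Doing the same to "charvest": "fkduyhvw".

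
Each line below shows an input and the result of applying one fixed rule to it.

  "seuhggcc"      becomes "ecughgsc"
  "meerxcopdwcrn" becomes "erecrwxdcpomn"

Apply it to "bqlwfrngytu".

qtlywgfnrbu

What's happening: take characters alternately from the front and the back (1st, last, 2nd, 2nd-last, ...), then move the first 2 characters to the end (rotate left by 2).
Working it through for "bqlwfrngytu": intermediate "buqtlywgfnr", final "qtlywgfnrbu".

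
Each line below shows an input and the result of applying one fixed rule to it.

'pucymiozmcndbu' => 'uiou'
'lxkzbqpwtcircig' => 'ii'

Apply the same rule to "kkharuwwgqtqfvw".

The pattern: keep only the vowels.
On "kkharuwwgqtqfvw" that produces "au".

au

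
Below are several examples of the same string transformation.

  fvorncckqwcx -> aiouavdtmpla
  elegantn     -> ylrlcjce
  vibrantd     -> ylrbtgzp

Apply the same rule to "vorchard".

Each output is the input with this applied: swap the front and back halves of the string, then shift every letter 2 places backward in the alphabet (wrapping around).
On "vorchard" that produces "fypbtmpa".

fypbtmpa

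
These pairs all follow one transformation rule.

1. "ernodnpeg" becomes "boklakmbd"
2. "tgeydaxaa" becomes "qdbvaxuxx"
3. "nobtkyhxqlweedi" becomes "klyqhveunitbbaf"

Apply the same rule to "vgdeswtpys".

What's happening: shift every letter 3 places backward in the alphabet (wrapping around).
On "vgdeswtpys" that produces "sdabptqmvp".

sdabptqmvp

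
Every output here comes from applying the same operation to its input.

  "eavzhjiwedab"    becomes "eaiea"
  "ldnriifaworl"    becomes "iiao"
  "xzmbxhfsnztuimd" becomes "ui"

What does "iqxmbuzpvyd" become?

Each output is the input with this applied: keep only the vowels.
On "iqxmbuzpvyd" that produces "iu".

iu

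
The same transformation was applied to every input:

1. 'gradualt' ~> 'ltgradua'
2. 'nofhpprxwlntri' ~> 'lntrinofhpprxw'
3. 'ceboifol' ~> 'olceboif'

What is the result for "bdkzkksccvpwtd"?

Rule — swap the front and back halves of the string, then move the first 2 characters to the end (rotate left by 2).
Applying both steps to "bdkzkksccvpwtd": "ccvpwtdbdkzkks", then "vpwtdbdkzkkscc".

vpwtdbdkzkkscc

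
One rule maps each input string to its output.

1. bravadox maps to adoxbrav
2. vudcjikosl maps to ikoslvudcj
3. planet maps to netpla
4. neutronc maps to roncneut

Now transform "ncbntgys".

tgysncbn

The rule is to swap the front and back halves of the string.
So "ncbntgys" becomes "tgysncbn".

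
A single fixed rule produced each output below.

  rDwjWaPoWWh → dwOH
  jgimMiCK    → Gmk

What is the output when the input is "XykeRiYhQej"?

YrHJ

The rule is to keep one character in every 3, starting at position 2 (positions 2nd, 5th, 8th, ...), then flip the case of every letter.
For "XykeRiYhQej", step one produces "yRhj"; step two turns that into "YrHJ".
(Check on "rDwjWaPoWWh": → "DWoh" → "dwOH" ✓)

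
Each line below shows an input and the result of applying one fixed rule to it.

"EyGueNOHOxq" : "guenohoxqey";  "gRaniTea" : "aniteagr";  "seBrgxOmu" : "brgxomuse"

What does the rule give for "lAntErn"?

nternla

Looking at the pairs, the operation is to move the first 2 characters to the end (rotate left by 2), then convert every letter to lowercase.
On "lAntErn": the first step gives "ntErnlA", and the second then gives "nternla".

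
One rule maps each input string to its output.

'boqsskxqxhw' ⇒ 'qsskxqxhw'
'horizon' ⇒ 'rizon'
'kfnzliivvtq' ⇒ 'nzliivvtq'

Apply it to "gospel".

Looking at the pairs, the operation is to delete the first 2 characters.
Applying that to "gospel" gives "spel".

spel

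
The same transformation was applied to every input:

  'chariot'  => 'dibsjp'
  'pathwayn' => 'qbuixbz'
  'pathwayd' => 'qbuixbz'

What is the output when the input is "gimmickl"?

Each output is the input with this applied: delete the last character, then shift every letter 1 place forward in the alphabet (wrapping around).
On "gimmickl": the first step gives "gimmick", and the second then gives "hjnnjdl".
(Check on "pathwayn": → "pathway" → "qbuixbz" ✓)

hjnnjdl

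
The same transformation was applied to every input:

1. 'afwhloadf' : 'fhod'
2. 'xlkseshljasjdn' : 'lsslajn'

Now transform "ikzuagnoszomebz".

kugozmb

Looking at the pairs, the operation is to keep every other character starting from the second (positions 2nd, 4th, 6th, ...).
For "ikzuagnoszomebz" the result is "kugozmb".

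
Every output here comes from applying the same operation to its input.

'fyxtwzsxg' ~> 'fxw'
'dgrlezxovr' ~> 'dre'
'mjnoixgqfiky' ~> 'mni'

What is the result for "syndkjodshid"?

snk

The pattern: keep every other character starting from the first (positions 1st, 3rd, 5th, ...), then keep only the first 3 characters.
Working it through for "syndkjodshid": intermediate "snkosi", final "snk".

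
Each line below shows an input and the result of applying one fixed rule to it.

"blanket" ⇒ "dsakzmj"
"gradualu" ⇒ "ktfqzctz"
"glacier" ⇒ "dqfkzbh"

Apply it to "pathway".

In each case the input is transformed by: shift every letter 1 place backward in the alphabet (wrapping around), then move the last 2 characters to the front (rotate right by 2).
For "pathway", step one produces "ozsgvzx"; step two turns that into "zxozsgv".
(Check on "gradualu": → "fqzctzkt" → "ktfqzctz" ✓)

zxozsgv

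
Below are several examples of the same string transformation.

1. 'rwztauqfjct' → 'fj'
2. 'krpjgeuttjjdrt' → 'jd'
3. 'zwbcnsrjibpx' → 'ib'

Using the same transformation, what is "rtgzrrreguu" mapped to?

eg

The rule is to move the last 2 characters to the front (rotate right by 2), then keep only the last 2 characters.
Applying that to "rtgzrrreguu" gives "eg".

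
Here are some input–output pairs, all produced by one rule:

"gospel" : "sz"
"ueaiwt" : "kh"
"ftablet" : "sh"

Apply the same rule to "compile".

zs

The transformation: shift every letter 12 places backward in the alphabet (wrapping around), then keep only the last 2 characters.
Starting from "compile": after the first operation, "qcadwzs"; after the second, "zs".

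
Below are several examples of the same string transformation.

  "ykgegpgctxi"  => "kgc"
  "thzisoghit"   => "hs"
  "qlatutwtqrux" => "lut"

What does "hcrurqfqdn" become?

Rule — delete the last 3 characters, then keep one character in every 3, starting at position 2 (positions 2nd, 5th, 8th, ...).
Working it through for "hcrurqfqdn": intermediate "hcrurqf", final "cr".

cr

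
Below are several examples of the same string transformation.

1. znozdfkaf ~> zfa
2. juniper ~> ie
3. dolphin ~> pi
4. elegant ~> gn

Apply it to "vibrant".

Each output is the input with this applied: keep every other character starting from the second (positions 2nd, 4th, 6th, ...), then delete the first character.
"vibrant" → "irn" → "rn".

rn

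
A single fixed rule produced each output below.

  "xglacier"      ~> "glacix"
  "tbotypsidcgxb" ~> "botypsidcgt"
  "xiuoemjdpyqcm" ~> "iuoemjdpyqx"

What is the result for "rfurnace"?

In each case the input is transformed by: delete the last 2 characters, then move the first character to the end.
"rfurnace" → "furnar".

furnar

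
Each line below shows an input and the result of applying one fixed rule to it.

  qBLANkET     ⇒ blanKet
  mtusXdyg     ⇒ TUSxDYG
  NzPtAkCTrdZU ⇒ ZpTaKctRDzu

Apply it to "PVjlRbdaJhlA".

vJLrBDAjHLa

In each case the input is transformed by: delete the first character, then flip the case of every letter.
Applying that to "PVjlRbdaJhlA" gives "vJLrBDAjHLa".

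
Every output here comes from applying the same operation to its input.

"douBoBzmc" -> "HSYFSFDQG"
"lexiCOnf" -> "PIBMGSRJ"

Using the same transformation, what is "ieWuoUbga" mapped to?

MIAYSYFKE

Rule — shift every letter 4 places forward in the alphabet (wrapping around), then convert every letter to uppercase.
Working it through for "ieWuoUbga": intermediate "miAysYfke", final "MIAYSYFKE".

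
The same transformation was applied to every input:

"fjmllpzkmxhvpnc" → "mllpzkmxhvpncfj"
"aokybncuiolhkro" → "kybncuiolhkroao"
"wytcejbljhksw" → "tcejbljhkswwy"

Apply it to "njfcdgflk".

The transformation: move the first 2 characters to the end (rotate left by 2).
So "njfcdgflk" becomes "fcdgflknj".

fcdgflknj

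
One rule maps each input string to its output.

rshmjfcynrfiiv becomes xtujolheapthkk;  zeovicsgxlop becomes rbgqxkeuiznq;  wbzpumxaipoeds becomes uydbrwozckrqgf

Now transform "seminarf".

hugokpct

The transformation: shift every letter 2 places forward in the alphabet (wrapping around), then move the last character to the front.
Applying both steps to "seminarf": "ugokpcth", then "hugokpct".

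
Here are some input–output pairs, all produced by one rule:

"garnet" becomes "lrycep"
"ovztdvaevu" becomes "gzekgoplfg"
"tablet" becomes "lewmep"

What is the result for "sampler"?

ldaxpwc

Looking at the pairs, the operation is to shift every letter 11 places forward in the alphabet (wrapping around), then swap each adjacent pair of characters (1↔2, 3↔4, ...).
"sampler" → "dlxawpc" → "ldaxpwc".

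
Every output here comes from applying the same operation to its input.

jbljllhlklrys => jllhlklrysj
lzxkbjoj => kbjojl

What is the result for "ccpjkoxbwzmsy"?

In each case the input is transformed by: move the first character to the end, then delete the first 2 characters.
Working it through for "ccpjkoxbwzmsy": intermediate "cpjkoxbwzmsyc", final "jkoxbwzmsyc".

jkoxbwzmsyc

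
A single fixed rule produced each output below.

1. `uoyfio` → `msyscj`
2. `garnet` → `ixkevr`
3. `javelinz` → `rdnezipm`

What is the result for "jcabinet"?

In each case the input is transformed by: move the last 2 characters to the front (rotate right by 2), then shift every letter 4 places forward in the alphabet (wrapping around).
"jcabinet" → "etjcabin" → "ixngefmr".

ixngefmr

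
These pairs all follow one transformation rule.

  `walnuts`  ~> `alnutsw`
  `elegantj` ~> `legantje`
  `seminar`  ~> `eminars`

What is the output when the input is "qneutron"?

Rule — move the first character to the end.
"qneutron" → "neutronq".

neutronq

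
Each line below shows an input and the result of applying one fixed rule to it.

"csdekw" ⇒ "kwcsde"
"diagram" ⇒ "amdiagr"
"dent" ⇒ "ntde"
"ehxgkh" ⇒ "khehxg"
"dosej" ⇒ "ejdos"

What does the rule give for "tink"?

nkti

In each case the input is transformed by: move the last 2 characters to the front (rotate right by 2).
Doing the same to "tink": "nkti".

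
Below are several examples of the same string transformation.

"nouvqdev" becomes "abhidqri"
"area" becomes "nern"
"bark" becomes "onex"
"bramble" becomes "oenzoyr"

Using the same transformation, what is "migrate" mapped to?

Looking at the pairs, the operation is to shift every letter 13 places forward in the alphabet (wrapping around) — i.e. ROT13.
For "migrate" the result is "zvtengr".

zvtengr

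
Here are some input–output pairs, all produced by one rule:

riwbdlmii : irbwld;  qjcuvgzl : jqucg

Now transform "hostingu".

What's happening: swap each adjacent pair of characters (1↔2, 3↔4, ...), then delete the last 3 characters.
"hostingu" → "ohtsniug" → "ohtsn".

ohtsn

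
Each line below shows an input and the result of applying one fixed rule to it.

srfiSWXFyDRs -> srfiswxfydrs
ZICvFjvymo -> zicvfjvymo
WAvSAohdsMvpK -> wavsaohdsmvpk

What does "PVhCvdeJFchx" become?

pvhcvdejfchx

What's happening: convert every letter to lowercase.
"PVhCvdeJFchx" → "pvhcvdejfchx".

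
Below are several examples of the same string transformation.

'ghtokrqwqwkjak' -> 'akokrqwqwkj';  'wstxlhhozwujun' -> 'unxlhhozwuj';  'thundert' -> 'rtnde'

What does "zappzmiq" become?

The pattern: delete the first 3 characters, then move the last 2 characters to the front (rotate right by 2).
"zappzmiq" → "iqpzm".

iqpzm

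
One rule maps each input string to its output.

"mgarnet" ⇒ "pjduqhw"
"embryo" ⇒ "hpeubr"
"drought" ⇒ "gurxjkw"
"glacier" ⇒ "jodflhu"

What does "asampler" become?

In each case the input is transformed by: shift every letter 3 places forward in the alphabet (wrapping around).
For "asampler" the result is "dvdpsohu".

dvdpsohu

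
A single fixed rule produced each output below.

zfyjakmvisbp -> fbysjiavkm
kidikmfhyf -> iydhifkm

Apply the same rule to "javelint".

anviel

What's happening: take characters alternately from the front and the back (1st, last, 2nd, 2nd-last, ...), then delete the first 2 characters.
On "javelint": the first step gives "jtanviel", and the second then gives "anviel".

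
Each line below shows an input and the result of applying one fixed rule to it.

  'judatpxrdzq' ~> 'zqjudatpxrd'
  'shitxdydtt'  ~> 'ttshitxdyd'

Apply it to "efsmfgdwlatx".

The transformation: move the last 2 characters to the front (rotate right by 2).
Doing the same to "efsmfgdwlatx": "txefsmfgdwla".

txefsmfgdwla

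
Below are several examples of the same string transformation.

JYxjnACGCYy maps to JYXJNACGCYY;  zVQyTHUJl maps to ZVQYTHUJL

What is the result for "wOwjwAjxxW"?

In each case the input is transformed by: convert every letter to uppercase.
Applying that to "wOwjwAjxxW" gives "WOWJWAJXXW".

WOWJWAJXXW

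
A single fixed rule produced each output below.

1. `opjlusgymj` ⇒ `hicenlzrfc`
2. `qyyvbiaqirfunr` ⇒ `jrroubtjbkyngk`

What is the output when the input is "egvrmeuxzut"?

What's happening: shift every letter 7 places backward in the alphabet (wrapping around).
Doing the same to "egvrmeuxzut": "xzokfxnqsnm".

xzokfxnqsnm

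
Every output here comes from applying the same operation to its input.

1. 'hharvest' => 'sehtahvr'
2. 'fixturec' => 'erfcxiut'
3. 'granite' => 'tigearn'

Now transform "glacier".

Each output is the input with this applied: move the last 3 characters to the front (rotate right by 3), then swap each adjacent pair of characters (1↔2, 3↔4, ...).
"glacier" → "ierglac" → "eigralc".

eigralc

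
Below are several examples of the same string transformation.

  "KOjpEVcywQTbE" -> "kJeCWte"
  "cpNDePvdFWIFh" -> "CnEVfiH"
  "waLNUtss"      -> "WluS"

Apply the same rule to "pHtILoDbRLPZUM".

PTldrpu

Each output is the input with this applied: flip the case of every letter, then keep every other character starting from the first (positions 1st, 3rd, 5th, ...).
Applying both steps to "pHtILoDbRLPZUM": "PhTilOdBrlpzum", then "PTldrpu".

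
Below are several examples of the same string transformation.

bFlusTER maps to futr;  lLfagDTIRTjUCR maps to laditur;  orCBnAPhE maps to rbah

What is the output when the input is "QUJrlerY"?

The transformation: keep every other character starting from the second (positions 2nd, 4th, 6th, ...), then convert every letter to lowercase.
For "QUJrlerY", step one produces "UreY"; step two turns that into "urey".

urey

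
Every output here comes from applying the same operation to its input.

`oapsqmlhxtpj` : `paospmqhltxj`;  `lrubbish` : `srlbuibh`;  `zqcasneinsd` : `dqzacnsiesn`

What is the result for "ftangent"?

ntfnaegt

Each output is the input with this applied: swap each adjacent pair of characters (1↔2, 3↔4, ...), then move the last character to the front.
"ftangent" → "tfnaegtn" → "ntfnaegt".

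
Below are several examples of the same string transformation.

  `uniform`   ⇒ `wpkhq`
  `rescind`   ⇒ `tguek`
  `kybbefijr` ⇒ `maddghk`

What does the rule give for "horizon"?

The rule is to shift every letter 2 places forward in the alphabet (wrapping around), then delete the last 2 characters.
"horizon" → "jqtkbqp" → "jqtkb".
(Check on "uniform": → "wpkhqto" → "wpkhq" ✓)

jqtkb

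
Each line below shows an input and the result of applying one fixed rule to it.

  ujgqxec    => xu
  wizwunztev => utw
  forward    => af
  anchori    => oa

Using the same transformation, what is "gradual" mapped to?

The rule is to move the first 2 characters to the end (rotate left by 2), then keep one character in every 3, starting at position 3 (positions 3rd, 6th, 9th, ...).
"gradual" → "adualgr" → "ug".

ug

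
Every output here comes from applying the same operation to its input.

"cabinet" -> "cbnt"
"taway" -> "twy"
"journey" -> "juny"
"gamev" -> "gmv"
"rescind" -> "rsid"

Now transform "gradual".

The pattern: keep every other character starting from the first (positions 1st, 3rd, 5th, ...).
"gradual" → "gaul".

gaul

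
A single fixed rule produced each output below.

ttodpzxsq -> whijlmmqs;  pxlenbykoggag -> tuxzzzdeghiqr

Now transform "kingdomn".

The transformation: sort the characters into alphabetical order, then shift every letter 7 places backward in the alphabet (wrapping around).
Starting from "kingdomn": after the first operation, "dgikmnno"; after the second, "wzbdfggh".

wzbdfggh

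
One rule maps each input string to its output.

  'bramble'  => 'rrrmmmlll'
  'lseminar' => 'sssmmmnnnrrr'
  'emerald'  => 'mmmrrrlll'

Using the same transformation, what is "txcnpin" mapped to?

What's happening: keep every other character starting from the second (positions 2nd, 4th, 6th, ...), then repeat every character 3 times.
So "txcnpin" becomes "xxxnnniii".
(Check on "bramble": → "rml" → "rrrmmmlll" ✓)

xxxnnniii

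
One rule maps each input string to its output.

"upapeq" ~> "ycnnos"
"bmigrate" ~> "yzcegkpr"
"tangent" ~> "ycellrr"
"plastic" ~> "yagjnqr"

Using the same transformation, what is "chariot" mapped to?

Each output is the input with this applied: sort the characters into alphabetical order, then shift every letter 2 places backward in the alphabet (wrapping around).
On "chariot": the first step gives "achiort", and the second then gives "yafgmpr".

yafgmpr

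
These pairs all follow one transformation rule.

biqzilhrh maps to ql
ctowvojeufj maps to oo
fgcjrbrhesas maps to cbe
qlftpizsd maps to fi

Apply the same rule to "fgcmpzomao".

cz

The rule is to keep one character in every 3, starting at position 3 (positions 3rd, 6th, 9th, ...), then delete the last character.
On "fgcmpzomao": the first step gives "cza", and the second then gives "cz".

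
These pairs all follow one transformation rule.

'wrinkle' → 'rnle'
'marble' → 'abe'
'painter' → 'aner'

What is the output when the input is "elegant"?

Rule — swap each adjacent pair of characters (1↔2, 3↔4, ...), then keep every other character starting from the first (positions 1st, 3rd, 5th, ...).
Starting from "elegant": after the first operation, "legenat"; after the second, "lgnt".

lgnt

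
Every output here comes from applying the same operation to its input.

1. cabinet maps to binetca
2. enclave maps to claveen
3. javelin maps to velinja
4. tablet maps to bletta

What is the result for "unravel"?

ravelun

Rule — move the first 2 characters to the end (rotate left by 2).
Applying that to "unravel" gives "ravelun".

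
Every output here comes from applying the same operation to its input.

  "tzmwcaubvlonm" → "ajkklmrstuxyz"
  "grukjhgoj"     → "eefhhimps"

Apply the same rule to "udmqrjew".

bchkopsu

Looking at the pairs, the operation is to shift every letter 2 places backward in the alphabet (wrapping around), then sort the characters into alphabetical order.
On "udmqrjew": the first step gives "sbkophcu", and the second then gives "bchkopsu".
(Check on "tzmwcaubvlonm": → "rxkuaysztjmlk" → "ajkklmrstuxyz" ✓)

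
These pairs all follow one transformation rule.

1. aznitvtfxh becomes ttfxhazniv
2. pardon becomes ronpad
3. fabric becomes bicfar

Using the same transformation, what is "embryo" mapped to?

byoemr

The rule is to swap the front and back halves of the string, then swap the first and last characters.
Applying both steps to "embryo": "ryoemb", then "byoemr".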